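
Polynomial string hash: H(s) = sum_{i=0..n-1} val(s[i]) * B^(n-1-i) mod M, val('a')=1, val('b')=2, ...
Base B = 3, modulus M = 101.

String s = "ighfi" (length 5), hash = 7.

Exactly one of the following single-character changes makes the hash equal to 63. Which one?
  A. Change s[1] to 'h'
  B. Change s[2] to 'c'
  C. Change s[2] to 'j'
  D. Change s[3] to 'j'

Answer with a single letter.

Option A: s[1]='g'->'h', delta=(8-7)*3^3 mod 101 = 27, hash=7+27 mod 101 = 34
Option B: s[2]='h'->'c', delta=(3-8)*3^2 mod 101 = 56, hash=7+56 mod 101 = 63 <-- target
Option C: s[2]='h'->'j', delta=(10-8)*3^2 mod 101 = 18, hash=7+18 mod 101 = 25
Option D: s[3]='f'->'j', delta=(10-6)*3^1 mod 101 = 12, hash=7+12 mod 101 = 19

Answer: B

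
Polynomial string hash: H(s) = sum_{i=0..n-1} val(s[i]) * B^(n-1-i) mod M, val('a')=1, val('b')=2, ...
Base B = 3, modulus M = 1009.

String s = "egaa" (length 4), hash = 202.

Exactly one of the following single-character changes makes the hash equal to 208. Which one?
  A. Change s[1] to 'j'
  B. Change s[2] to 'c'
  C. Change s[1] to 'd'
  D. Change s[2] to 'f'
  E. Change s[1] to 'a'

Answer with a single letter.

Option A: s[1]='g'->'j', delta=(10-7)*3^2 mod 1009 = 27, hash=202+27 mod 1009 = 229
Option B: s[2]='a'->'c', delta=(3-1)*3^1 mod 1009 = 6, hash=202+6 mod 1009 = 208 <-- target
Option C: s[1]='g'->'d', delta=(4-7)*3^2 mod 1009 = 982, hash=202+982 mod 1009 = 175
Option D: s[2]='a'->'f', delta=(6-1)*3^1 mod 1009 = 15, hash=202+15 mod 1009 = 217
Option E: s[1]='g'->'a', delta=(1-7)*3^2 mod 1009 = 955, hash=202+955 mod 1009 = 148

Answer: B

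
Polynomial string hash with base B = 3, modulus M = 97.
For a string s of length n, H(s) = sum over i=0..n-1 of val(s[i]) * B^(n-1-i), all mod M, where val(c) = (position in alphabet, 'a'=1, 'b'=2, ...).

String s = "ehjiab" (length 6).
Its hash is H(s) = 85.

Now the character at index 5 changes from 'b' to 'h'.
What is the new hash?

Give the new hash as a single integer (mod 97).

Answer: 91

Derivation:
val('b') = 2, val('h') = 8
Position k = 5, exponent = n-1-k = 0
B^0 mod M = 3^0 mod 97 = 1
Delta = (8 - 2) * 1 mod 97 = 6
New hash = (85 + 6) mod 97 = 91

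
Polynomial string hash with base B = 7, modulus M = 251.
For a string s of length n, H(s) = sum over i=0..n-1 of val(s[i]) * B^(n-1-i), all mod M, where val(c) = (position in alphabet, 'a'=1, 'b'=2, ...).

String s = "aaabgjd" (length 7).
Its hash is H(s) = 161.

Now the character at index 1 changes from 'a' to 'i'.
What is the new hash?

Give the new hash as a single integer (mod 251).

Answer: 81

Derivation:
val('a') = 1, val('i') = 9
Position k = 1, exponent = n-1-k = 5
B^5 mod M = 7^5 mod 251 = 241
Delta = (9 - 1) * 241 mod 251 = 171
New hash = (161 + 171) mod 251 = 81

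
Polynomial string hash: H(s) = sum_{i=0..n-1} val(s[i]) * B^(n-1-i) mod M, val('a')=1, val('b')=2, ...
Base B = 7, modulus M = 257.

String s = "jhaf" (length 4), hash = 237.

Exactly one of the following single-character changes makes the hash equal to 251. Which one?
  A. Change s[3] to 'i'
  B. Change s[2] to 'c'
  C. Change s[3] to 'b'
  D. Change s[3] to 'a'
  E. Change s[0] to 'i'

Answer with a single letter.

Answer: B

Derivation:
Option A: s[3]='f'->'i', delta=(9-6)*7^0 mod 257 = 3, hash=237+3 mod 257 = 240
Option B: s[2]='a'->'c', delta=(3-1)*7^1 mod 257 = 14, hash=237+14 mod 257 = 251 <-- target
Option C: s[3]='f'->'b', delta=(2-6)*7^0 mod 257 = 253, hash=237+253 mod 257 = 233
Option D: s[3]='f'->'a', delta=(1-6)*7^0 mod 257 = 252, hash=237+252 mod 257 = 232
Option E: s[0]='j'->'i', delta=(9-10)*7^3 mod 257 = 171, hash=237+171 mod 257 = 151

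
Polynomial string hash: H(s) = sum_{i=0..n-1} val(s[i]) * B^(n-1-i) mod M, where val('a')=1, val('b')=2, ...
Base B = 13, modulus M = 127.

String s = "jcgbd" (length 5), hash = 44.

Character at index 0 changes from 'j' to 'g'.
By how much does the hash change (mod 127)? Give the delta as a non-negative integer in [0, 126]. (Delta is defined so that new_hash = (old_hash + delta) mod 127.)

Answer: 42

Derivation:
Delta formula: (val(new) - val(old)) * B^(n-1-k) mod M
  val('g') - val('j') = 7 - 10 = -3
  B^(n-1-k) = 13^4 mod 127 = 113
  Delta = -3 * 113 mod 127 = 42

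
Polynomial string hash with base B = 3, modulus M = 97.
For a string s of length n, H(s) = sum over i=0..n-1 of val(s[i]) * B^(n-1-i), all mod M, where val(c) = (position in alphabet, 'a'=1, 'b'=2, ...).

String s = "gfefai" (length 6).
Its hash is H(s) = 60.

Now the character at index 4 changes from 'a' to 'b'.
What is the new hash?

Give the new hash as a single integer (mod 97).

val('a') = 1, val('b') = 2
Position k = 4, exponent = n-1-k = 1
B^1 mod M = 3^1 mod 97 = 3
Delta = (2 - 1) * 3 mod 97 = 3
New hash = (60 + 3) mod 97 = 63

Answer: 63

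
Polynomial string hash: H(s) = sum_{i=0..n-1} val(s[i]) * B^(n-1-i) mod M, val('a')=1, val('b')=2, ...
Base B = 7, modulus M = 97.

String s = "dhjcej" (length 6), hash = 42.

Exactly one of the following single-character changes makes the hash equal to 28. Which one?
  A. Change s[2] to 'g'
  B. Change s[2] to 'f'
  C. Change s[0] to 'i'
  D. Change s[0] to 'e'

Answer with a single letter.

Answer: B

Derivation:
Option A: s[2]='j'->'g', delta=(7-10)*7^3 mod 97 = 38, hash=42+38 mod 97 = 80
Option B: s[2]='j'->'f', delta=(6-10)*7^3 mod 97 = 83, hash=42+83 mod 97 = 28 <-- target
Option C: s[0]='d'->'i', delta=(9-4)*7^5 mod 97 = 33, hash=42+33 mod 97 = 75
Option D: s[0]='d'->'e', delta=(5-4)*7^5 mod 97 = 26, hash=42+26 mod 97 = 68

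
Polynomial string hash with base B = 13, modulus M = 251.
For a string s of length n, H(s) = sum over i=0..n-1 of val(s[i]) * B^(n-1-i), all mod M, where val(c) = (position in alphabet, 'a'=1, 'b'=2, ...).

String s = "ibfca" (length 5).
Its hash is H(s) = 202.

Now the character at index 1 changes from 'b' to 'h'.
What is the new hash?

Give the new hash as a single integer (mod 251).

Answer: 81

Derivation:
val('b') = 2, val('h') = 8
Position k = 1, exponent = n-1-k = 3
B^3 mod M = 13^3 mod 251 = 189
Delta = (8 - 2) * 189 mod 251 = 130
New hash = (202 + 130) mod 251 = 81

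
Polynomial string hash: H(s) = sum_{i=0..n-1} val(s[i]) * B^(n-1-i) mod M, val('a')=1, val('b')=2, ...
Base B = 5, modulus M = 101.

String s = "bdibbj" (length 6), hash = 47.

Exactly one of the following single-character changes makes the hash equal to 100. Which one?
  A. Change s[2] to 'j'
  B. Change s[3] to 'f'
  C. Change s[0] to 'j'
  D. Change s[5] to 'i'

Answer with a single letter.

Option A: s[2]='i'->'j', delta=(10-9)*5^3 mod 101 = 24, hash=47+24 mod 101 = 71
Option B: s[3]='b'->'f', delta=(6-2)*5^2 mod 101 = 100, hash=47+100 mod 101 = 46
Option C: s[0]='b'->'j', delta=(10-2)*5^5 mod 101 = 53, hash=47+53 mod 101 = 100 <-- target
Option D: s[5]='j'->'i', delta=(9-10)*5^0 mod 101 = 100, hash=47+100 mod 101 = 46

Answer: C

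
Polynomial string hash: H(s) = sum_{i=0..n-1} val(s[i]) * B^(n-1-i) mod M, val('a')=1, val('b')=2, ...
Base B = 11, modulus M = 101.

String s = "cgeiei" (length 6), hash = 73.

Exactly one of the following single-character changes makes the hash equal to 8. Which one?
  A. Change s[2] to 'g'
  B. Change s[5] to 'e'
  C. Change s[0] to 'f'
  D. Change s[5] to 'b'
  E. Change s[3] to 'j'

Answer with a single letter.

Option A: s[2]='e'->'g', delta=(7-5)*11^3 mod 101 = 36, hash=73+36 mod 101 = 8 <-- target
Option B: s[5]='i'->'e', delta=(5-9)*11^0 mod 101 = 97, hash=73+97 mod 101 = 69
Option C: s[0]='c'->'f', delta=(6-3)*11^5 mod 101 = 70, hash=73+70 mod 101 = 42
Option D: s[5]='i'->'b', delta=(2-9)*11^0 mod 101 = 94, hash=73+94 mod 101 = 66
Option E: s[3]='i'->'j', delta=(10-9)*11^2 mod 101 = 20, hash=73+20 mod 101 = 93

Answer: A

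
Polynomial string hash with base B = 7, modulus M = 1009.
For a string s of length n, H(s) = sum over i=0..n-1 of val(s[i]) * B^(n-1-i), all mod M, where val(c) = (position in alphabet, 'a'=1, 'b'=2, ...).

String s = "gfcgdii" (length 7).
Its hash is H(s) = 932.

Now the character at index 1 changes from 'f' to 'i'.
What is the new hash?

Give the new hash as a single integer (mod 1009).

Answer: 903

Derivation:
val('f') = 6, val('i') = 9
Position k = 1, exponent = n-1-k = 5
B^5 mod M = 7^5 mod 1009 = 663
Delta = (9 - 6) * 663 mod 1009 = 980
New hash = (932 + 980) mod 1009 = 903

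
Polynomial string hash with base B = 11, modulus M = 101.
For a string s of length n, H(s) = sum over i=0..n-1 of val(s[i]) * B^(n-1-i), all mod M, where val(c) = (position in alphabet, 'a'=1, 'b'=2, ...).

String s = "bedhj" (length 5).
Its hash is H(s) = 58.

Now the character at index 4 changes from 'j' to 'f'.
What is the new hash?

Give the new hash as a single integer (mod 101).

val('j') = 10, val('f') = 6
Position k = 4, exponent = n-1-k = 0
B^0 mod M = 11^0 mod 101 = 1
Delta = (6 - 10) * 1 mod 101 = 97
New hash = (58 + 97) mod 101 = 54

Answer: 54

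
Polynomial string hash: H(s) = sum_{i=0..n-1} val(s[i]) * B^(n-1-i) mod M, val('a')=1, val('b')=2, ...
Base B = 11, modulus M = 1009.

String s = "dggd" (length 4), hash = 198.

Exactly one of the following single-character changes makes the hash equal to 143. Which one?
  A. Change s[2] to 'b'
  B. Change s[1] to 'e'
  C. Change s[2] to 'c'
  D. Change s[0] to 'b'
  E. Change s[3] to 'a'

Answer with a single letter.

Answer: A

Derivation:
Option A: s[2]='g'->'b', delta=(2-7)*11^1 mod 1009 = 954, hash=198+954 mod 1009 = 143 <-- target
Option B: s[1]='g'->'e', delta=(5-7)*11^2 mod 1009 = 767, hash=198+767 mod 1009 = 965
Option C: s[2]='g'->'c', delta=(3-7)*11^1 mod 1009 = 965, hash=198+965 mod 1009 = 154
Option D: s[0]='d'->'b', delta=(2-4)*11^3 mod 1009 = 365, hash=198+365 mod 1009 = 563
Option E: s[3]='d'->'a', delta=(1-4)*11^0 mod 1009 = 1006, hash=198+1006 mod 1009 = 195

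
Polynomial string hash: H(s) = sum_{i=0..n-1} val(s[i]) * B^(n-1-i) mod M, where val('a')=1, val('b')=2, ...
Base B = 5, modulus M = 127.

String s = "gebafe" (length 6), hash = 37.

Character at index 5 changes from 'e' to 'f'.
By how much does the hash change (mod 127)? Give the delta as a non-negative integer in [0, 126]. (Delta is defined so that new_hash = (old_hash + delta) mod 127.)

Delta formula: (val(new) - val(old)) * B^(n-1-k) mod M
  val('f') - val('e') = 6 - 5 = 1
  B^(n-1-k) = 5^0 mod 127 = 1
  Delta = 1 * 1 mod 127 = 1

Answer: 1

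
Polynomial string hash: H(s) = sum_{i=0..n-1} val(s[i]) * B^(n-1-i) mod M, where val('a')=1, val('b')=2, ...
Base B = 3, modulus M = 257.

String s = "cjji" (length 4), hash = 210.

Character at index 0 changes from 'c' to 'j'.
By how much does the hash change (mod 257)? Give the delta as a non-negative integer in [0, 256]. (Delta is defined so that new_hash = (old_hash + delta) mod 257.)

Answer: 189

Derivation:
Delta formula: (val(new) - val(old)) * B^(n-1-k) mod M
  val('j') - val('c') = 10 - 3 = 7
  B^(n-1-k) = 3^3 mod 257 = 27
  Delta = 7 * 27 mod 257 = 189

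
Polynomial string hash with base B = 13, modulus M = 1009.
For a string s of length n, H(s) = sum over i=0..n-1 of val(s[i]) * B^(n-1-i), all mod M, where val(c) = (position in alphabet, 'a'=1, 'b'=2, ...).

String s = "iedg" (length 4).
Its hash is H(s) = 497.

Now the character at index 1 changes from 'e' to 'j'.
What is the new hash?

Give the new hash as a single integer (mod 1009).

Answer: 333

Derivation:
val('e') = 5, val('j') = 10
Position k = 1, exponent = n-1-k = 2
B^2 mod M = 13^2 mod 1009 = 169
Delta = (10 - 5) * 169 mod 1009 = 845
New hash = (497 + 845) mod 1009 = 333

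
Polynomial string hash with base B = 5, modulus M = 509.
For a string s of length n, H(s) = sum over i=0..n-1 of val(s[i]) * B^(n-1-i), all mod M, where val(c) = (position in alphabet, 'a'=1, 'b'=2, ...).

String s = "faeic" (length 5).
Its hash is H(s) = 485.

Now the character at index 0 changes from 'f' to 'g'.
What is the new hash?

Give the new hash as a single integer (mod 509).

Answer: 92

Derivation:
val('f') = 6, val('g') = 7
Position k = 0, exponent = n-1-k = 4
B^4 mod M = 5^4 mod 509 = 116
Delta = (7 - 6) * 116 mod 509 = 116
New hash = (485 + 116) mod 509 = 92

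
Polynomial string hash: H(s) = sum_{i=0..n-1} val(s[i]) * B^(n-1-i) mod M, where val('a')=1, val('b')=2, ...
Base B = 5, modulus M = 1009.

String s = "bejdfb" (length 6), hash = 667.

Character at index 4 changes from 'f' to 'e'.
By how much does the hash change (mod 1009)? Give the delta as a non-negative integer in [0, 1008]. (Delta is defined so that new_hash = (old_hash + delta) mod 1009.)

Delta formula: (val(new) - val(old)) * B^(n-1-k) mod M
  val('e') - val('f') = 5 - 6 = -1
  B^(n-1-k) = 5^1 mod 1009 = 5
  Delta = -1 * 5 mod 1009 = 1004

Answer: 1004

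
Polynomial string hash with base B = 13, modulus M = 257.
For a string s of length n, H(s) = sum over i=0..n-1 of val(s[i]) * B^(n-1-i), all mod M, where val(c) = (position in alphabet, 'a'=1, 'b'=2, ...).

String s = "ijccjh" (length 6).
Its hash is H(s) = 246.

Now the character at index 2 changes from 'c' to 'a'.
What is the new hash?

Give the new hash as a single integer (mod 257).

val('c') = 3, val('a') = 1
Position k = 2, exponent = n-1-k = 3
B^3 mod M = 13^3 mod 257 = 141
Delta = (1 - 3) * 141 mod 257 = 232
New hash = (246 + 232) mod 257 = 221

Answer: 221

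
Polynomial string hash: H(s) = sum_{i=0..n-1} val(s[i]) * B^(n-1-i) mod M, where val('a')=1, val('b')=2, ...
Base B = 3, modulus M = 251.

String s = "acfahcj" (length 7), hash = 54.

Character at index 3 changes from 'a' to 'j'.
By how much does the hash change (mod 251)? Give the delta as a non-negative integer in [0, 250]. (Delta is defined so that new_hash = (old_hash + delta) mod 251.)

Delta formula: (val(new) - val(old)) * B^(n-1-k) mod M
  val('j') - val('a') = 10 - 1 = 9
  B^(n-1-k) = 3^3 mod 251 = 27
  Delta = 9 * 27 mod 251 = 243

Answer: 243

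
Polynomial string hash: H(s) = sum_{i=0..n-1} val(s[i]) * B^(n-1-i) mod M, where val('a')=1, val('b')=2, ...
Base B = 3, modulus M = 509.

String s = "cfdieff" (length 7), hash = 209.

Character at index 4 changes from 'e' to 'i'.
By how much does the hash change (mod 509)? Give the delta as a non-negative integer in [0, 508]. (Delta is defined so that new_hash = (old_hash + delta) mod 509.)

Answer: 36

Derivation:
Delta formula: (val(new) - val(old)) * B^(n-1-k) mod M
  val('i') - val('e') = 9 - 5 = 4
  B^(n-1-k) = 3^2 mod 509 = 9
  Delta = 4 * 9 mod 509 = 36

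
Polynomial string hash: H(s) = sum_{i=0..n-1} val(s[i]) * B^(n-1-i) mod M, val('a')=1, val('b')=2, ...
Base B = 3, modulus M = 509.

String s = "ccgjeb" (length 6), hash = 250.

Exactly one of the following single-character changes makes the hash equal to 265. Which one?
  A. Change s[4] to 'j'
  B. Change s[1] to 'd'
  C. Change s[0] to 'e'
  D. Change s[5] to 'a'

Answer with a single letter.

Answer: A

Derivation:
Option A: s[4]='e'->'j', delta=(10-5)*3^1 mod 509 = 15, hash=250+15 mod 509 = 265 <-- target
Option B: s[1]='c'->'d', delta=(4-3)*3^4 mod 509 = 81, hash=250+81 mod 509 = 331
Option C: s[0]='c'->'e', delta=(5-3)*3^5 mod 509 = 486, hash=250+486 mod 509 = 227
Option D: s[5]='b'->'a', delta=(1-2)*3^0 mod 509 = 508, hash=250+508 mod 509 = 249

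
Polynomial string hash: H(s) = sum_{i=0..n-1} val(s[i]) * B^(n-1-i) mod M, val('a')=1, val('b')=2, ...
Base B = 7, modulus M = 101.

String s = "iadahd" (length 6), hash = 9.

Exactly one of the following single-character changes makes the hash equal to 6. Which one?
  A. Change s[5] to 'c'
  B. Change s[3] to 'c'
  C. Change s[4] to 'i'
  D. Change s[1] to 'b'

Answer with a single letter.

Answer: B

Derivation:
Option A: s[5]='d'->'c', delta=(3-4)*7^0 mod 101 = 100, hash=9+100 mod 101 = 8
Option B: s[3]='a'->'c', delta=(3-1)*7^2 mod 101 = 98, hash=9+98 mod 101 = 6 <-- target
Option C: s[4]='h'->'i', delta=(9-8)*7^1 mod 101 = 7, hash=9+7 mod 101 = 16
Option D: s[1]='a'->'b', delta=(2-1)*7^4 mod 101 = 78, hash=9+78 mod 101 = 87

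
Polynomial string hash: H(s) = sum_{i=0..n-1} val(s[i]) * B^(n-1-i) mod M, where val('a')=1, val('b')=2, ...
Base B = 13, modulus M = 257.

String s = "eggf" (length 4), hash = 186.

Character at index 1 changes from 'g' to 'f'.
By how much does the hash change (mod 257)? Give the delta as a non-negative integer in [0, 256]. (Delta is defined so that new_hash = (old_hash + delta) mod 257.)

Answer: 88

Derivation:
Delta formula: (val(new) - val(old)) * B^(n-1-k) mod M
  val('f') - val('g') = 6 - 7 = -1
  B^(n-1-k) = 13^2 mod 257 = 169
  Delta = -1 * 169 mod 257 = 88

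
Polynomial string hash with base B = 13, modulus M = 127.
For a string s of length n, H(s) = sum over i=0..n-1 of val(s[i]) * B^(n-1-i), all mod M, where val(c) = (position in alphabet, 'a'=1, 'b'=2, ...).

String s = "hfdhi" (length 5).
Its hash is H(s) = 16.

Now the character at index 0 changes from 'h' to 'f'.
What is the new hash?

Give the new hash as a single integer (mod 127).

Answer: 44

Derivation:
val('h') = 8, val('f') = 6
Position k = 0, exponent = n-1-k = 4
B^4 mod M = 13^4 mod 127 = 113
Delta = (6 - 8) * 113 mod 127 = 28
New hash = (16 + 28) mod 127 = 44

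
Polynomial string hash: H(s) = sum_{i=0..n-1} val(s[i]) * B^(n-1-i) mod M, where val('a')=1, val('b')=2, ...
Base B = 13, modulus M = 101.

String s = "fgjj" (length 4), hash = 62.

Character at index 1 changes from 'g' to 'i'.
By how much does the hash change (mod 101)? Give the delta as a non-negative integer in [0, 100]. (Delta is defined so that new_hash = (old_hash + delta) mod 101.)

Answer: 35

Derivation:
Delta formula: (val(new) - val(old)) * B^(n-1-k) mod M
  val('i') - val('g') = 9 - 7 = 2
  B^(n-1-k) = 13^2 mod 101 = 68
  Delta = 2 * 68 mod 101 = 35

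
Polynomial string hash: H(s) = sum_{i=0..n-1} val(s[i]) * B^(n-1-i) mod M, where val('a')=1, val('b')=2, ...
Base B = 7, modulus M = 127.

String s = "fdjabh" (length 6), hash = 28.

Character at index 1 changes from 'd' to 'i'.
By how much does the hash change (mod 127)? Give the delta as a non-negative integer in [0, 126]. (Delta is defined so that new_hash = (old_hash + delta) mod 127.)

Answer: 67

Derivation:
Delta formula: (val(new) - val(old)) * B^(n-1-k) mod M
  val('i') - val('d') = 9 - 4 = 5
  B^(n-1-k) = 7^4 mod 127 = 115
  Delta = 5 * 115 mod 127 = 67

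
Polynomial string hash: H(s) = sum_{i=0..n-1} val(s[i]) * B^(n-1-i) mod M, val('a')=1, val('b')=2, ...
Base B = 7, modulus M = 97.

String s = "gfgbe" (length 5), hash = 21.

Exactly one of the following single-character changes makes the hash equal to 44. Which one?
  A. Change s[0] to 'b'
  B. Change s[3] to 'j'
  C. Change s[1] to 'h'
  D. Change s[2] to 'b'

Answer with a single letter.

Answer: A

Derivation:
Option A: s[0]='g'->'b', delta=(2-7)*7^4 mod 97 = 23, hash=21+23 mod 97 = 44 <-- target
Option B: s[3]='b'->'j', delta=(10-2)*7^1 mod 97 = 56, hash=21+56 mod 97 = 77
Option C: s[1]='f'->'h', delta=(8-6)*7^3 mod 97 = 7, hash=21+7 mod 97 = 28
Option D: s[2]='g'->'b', delta=(2-7)*7^2 mod 97 = 46, hash=21+46 mod 97 = 67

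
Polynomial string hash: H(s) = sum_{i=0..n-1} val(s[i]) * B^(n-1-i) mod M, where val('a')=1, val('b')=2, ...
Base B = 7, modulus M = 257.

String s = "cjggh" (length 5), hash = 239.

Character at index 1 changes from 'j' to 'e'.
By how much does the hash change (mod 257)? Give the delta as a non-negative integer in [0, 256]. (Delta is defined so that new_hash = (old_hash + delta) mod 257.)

Delta formula: (val(new) - val(old)) * B^(n-1-k) mod M
  val('e') - val('j') = 5 - 10 = -5
  B^(n-1-k) = 7^3 mod 257 = 86
  Delta = -5 * 86 mod 257 = 84

Answer: 84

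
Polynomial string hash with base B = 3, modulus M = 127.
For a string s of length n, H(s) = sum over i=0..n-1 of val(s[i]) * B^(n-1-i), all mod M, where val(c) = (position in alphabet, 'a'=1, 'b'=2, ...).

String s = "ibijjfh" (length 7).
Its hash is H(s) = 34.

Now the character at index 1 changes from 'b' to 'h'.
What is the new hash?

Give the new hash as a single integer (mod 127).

Answer: 95

Derivation:
val('b') = 2, val('h') = 8
Position k = 1, exponent = n-1-k = 5
B^5 mod M = 3^5 mod 127 = 116
Delta = (8 - 2) * 116 mod 127 = 61
New hash = (34 + 61) mod 127 = 95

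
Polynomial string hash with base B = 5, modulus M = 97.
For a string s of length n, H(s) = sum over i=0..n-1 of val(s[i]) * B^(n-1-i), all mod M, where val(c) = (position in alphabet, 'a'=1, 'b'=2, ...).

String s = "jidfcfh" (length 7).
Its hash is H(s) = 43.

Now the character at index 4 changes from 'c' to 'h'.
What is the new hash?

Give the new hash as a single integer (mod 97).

val('c') = 3, val('h') = 8
Position k = 4, exponent = n-1-k = 2
B^2 mod M = 5^2 mod 97 = 25
Delta = (8 - 3) * 25 mod 97 = 28
New hash = (43 + 28) mod 97 = 71

Answer: 71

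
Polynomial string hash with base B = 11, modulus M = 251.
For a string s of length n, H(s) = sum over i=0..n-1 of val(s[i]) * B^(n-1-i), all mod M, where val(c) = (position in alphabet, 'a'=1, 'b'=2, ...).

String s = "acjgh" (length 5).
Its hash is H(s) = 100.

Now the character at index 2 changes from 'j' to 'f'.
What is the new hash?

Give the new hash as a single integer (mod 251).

Answer: 118

Derivation:
val('j') = 10, val('f') = 6
Position k = 2, exponent = n-1-k = 2
B^2 mod M = 11^2 mod 251 = 121
Delta = (6 - 10) * 121 mod 251 = 18
New hash = (100 + 18) mod 251 = 118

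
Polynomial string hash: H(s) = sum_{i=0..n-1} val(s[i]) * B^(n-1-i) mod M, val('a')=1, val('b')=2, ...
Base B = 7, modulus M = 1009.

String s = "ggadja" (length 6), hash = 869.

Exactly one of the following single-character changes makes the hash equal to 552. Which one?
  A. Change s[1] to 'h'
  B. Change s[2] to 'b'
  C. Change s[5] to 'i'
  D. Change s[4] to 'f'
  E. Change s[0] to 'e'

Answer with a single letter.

Answer: E

Derivation:
Option A: s[1]='g'->'h', delta=(8-7)*7^4 mod 1009 = 383, hash=869+383 mod 1009 = 243
Option B: s[2]='a'->'b', delta=(2-1)*7^3 mod 1009 = 343, hash=869+343 mod 1009 = 203
Option C: s[5]='a'->'i', delta=(9-1)*7^0 mod 1009 = 8, hash=869+8 mod 1009 = 877
Option D: s[4]='j'->'f', delta=(6-10)*7^1 mod 1009 = 981, hash=869+981 mod 1009 = 841
Option E: s[0]='g'->'e', delta=(5-7)*7^5 mod 1009 = 692, hash=869+692 mod 1009 = 552 <-- target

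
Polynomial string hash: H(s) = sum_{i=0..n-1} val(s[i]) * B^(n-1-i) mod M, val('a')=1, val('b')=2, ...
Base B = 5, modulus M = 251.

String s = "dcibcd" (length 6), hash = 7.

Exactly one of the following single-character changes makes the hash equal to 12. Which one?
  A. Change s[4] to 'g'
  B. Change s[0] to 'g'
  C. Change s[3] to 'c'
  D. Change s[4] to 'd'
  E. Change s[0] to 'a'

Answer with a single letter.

Option A: s[4]='c'->'g', delta=(7-3)*5^1 mod 251 = 20, hash=7+20 mod 251 = 27
Option B: s[0]='d'->'g', delta=(7-4)*5^5 mod 251 = 88, hash=7+88 mod 251 = 95
Option C: s[3]='b'->'c', delta=(3-2)*5^2 mod 251 = 25, hash=7+25 mod 251 = 32
Option D: s[4]='c'->'d', delta=(4-3)*5^1 mod 251 = 5, hash=7+5 mod 251 = 12 <-- target
Option E: s[0]='d'->'a', delta=(1-4)*5^5 mod 251 = 163, hash=7+163 mod 251 = 170

Answer: D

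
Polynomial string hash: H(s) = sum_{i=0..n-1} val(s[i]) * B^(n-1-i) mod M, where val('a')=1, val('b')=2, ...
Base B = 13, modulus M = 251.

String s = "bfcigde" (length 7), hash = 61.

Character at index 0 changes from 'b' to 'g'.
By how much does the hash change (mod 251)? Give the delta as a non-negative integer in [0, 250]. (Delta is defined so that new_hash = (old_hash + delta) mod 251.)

Answer: 144

Derivation:
Delta formula: (val(new) - val(old)) * B^(n-1-k) mod M
  val('g') - val('b') = 7 - 2 = 5
  B^(n-1-k) = 13^6 mod 251 = 79
  Delta = 5 * 79 mod 251 = 144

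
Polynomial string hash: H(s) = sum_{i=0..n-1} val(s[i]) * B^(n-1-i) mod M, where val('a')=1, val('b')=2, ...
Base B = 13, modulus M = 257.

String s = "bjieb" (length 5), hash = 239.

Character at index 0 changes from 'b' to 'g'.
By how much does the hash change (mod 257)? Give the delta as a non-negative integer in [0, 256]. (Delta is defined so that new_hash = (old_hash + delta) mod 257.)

Answer: 170

Derivation:
Delta formula: (val(new) - val(old)) * B^(n-1-k) mod M
  val('g') - val('b') = 7 - 2 = 5
  B^(n-1-k) = 13^4 mod 257 = 34
  Delta = 5 * 34 mod 257 = 170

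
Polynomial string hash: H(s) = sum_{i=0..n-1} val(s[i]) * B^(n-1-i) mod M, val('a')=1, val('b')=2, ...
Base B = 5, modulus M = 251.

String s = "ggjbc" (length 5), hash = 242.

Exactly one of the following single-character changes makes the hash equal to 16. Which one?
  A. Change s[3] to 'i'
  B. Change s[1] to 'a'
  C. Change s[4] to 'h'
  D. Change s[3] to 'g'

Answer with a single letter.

Option A: s[3]='b'->'i', delta=(9-2)*5^1 mod 251 = 35, hash=242+35 mod 251 = 26
Option B: s[1]='g'->'a', delta=(1-7)*5^3 mod 251 = 3, hash=242+3 mod 251 = 245
Option C: s[4]='c'->'h', delta=(8-3)*5^0 mod 251 = 5, hash=242+5 mod 251 = 247
Option D: s[3]='b'->'g', delta=(7-2)*5^1 mod 251 = 25, hash=242+25 mod 251 = 16 <-- target

Answer: D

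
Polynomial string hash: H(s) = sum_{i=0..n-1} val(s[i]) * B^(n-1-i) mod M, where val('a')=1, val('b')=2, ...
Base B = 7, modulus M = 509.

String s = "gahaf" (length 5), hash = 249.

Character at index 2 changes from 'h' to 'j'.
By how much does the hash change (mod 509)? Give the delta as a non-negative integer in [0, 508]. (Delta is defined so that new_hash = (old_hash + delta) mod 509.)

Delta formula: (val(new) - val(old)) * B^(n-1-k) mod M
  val('j') - val('h') = 10 - 8 = 2
  B^(n-1-k) = 7^2 mod 509 = 49
  Delta = 2 * 49 mod 509 = 98

Answer: 98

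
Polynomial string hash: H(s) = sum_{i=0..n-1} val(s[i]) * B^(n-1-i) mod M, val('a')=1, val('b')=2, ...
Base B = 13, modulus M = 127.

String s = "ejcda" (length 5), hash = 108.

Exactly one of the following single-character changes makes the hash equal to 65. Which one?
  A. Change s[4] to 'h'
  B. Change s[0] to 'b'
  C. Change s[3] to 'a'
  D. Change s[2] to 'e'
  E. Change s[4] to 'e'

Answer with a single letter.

Answer: D

Derivation:
Option A: s[4]='a'->'h', delta=(8-1)*13^0 mod 127 = 7, hash=108+7 mod 127 = 115
Option B: s[0]='e'->'b', delta=(2-5)*13^4 mod 127 = 42, hash=108+42 mod 127 = 23
Option C: s[3]='d'->'a', delta=(1-4)*13^1 mod 127 = 88, hash=108+88 mod 127 = 69
Option D: s[2]='c'->'e', delta=(5-3)*13^2 mod 127 = 84, hash=108+84 mod 127 = 65 <-- target
Option E: s[4]='a'->'e', delta=(5-1)*13^0 mod 127 = 4, hash=108+4 mod 127 = 112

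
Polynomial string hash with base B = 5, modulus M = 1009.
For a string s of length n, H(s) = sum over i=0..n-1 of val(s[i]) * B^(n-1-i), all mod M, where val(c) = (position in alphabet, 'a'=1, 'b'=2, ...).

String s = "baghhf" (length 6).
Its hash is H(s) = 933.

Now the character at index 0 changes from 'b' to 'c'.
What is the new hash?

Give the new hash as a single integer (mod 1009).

Answer: 22

Derivation:
val('b') = 2, val('c') = 3
Position k = 0, exponent = n-1-k = 5
B^5 mod M = 5^5 mod 1009 = 98
Delta = (3 - 2) * 98 mod 1009 = 98
New hash = (933 + 98) mod 1009 = 22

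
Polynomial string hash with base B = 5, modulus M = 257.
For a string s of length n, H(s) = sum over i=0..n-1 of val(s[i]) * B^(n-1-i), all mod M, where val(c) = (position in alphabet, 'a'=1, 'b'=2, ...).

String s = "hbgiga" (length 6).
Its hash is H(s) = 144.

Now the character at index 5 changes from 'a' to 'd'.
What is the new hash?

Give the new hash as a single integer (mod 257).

Answer: 147

Derivation:
val('a') = 1, val('d') = 4
Position k = 5, exponent = n-1-k = 0
B^0 mod M = 5^0 mod 257 = 1
Delta = (4 - 1) * 1 mod 257 = 3
New hash = (144 + 3) mod 257 = 147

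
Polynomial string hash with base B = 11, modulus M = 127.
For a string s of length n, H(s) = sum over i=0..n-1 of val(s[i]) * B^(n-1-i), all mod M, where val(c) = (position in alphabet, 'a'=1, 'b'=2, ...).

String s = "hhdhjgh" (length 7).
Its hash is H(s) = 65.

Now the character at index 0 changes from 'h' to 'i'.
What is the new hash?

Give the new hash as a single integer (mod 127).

Answer: 103

Derivation:
val('h') = 8, val('i') = 9
Position k = 0, exponent = n-1-k = 6
B^6 mod M = 11^6 mod 127 = 38
Delta = (9 - 8) * 38 mod 127 = 38
New hash = (65 + 38) mod 127 = 103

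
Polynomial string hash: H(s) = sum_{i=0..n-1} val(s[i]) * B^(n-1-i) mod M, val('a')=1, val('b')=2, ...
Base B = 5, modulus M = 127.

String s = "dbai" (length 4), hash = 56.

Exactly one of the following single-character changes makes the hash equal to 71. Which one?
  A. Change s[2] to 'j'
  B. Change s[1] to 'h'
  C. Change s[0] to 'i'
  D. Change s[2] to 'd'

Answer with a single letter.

Answer: D

Derivation:
Option A: s[2]='a'->'j', delta=(10-1)*5^1 mod 127 = 45, hash=56+45 mod 127 = 101
Option B: s[1]='b'->'h', delta=(8-2)*5^2 mod 127 = 23, hash=56+23 mod 127 = 79
Option C: s[0]='d'->'i', delta=(9-4)*5^3 mod 127 = 117, hash=56+117 mod 127 = 46
Option D: s[2]='a'->'d', delta=(4-1)*5^1 mod 127 = 15, hash=56+15 mod 127 = 71 <-- target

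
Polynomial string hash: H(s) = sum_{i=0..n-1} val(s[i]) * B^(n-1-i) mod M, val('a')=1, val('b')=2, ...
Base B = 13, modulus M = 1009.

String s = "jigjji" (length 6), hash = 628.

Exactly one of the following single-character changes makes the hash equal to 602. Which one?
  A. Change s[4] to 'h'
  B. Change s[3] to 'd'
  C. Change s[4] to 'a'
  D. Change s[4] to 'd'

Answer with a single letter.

Option A: s[4]='j'->'h', delta=(8-10)*13^1 mod 1009 = 983, hash=628+983 mod 1009 = 602 <-- target
Option B: s[3]='j'->'d', delta=(4-10)*13^2 mod 1009 = 1004, hash=628+1004 mod 1009 = 623
Option C: s[4]='j'->'a', delta=(1-10)*13^1 mod 1009 = 892, hash=628+892 mod 1009 = 511
Option D: s[4]='j'->'d', delta=(4-10)*13^1 mod 1009 = 931, hash=628+931 mod 1009 = 550

Answer: A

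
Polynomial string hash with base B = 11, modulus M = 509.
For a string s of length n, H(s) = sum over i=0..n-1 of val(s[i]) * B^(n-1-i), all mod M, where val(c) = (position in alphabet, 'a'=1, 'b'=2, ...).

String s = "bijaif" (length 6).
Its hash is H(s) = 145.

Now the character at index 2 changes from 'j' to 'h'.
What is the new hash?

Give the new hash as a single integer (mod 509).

val('j') = 10, val('h') = 8
Position k = 2, exponent = n-1-k = 3
B^3 mod M = 11^3 mod 509 = 313
Delta = (8 - 10) * 313 mod 509 = 392
New hash = (145 + 392) mod 509 = 28

Answer: 28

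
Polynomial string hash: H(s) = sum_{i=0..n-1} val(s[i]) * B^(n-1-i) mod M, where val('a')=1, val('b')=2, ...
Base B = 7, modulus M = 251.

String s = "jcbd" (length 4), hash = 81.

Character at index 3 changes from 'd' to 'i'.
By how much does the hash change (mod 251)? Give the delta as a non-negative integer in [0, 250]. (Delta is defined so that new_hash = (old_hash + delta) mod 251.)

Answer: 5

Derivation:
Delta formula: (val(new) - val(old)) * B^(n-1-k) mod M
  val('i') - val('d') = 9 - 4 = 5
  B^(n-1-k) = 7^0 mod 251 = 1
  Delta = 5 * 1 mod 251 = 5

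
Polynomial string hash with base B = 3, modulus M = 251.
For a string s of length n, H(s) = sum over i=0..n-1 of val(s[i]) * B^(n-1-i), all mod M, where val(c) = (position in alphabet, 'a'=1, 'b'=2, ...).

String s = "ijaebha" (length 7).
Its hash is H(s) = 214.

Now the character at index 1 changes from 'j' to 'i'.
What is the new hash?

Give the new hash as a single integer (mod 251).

val('j') = 10, val('i') = 9
Position k = 1, exponent = n-1-k = 5
B^5 mod M = 3^5 mod 251 = 243
Delta = (9 - 10) * 243 mod 251 = 8
New hash = (214 + 8) mod 251 = 222

Answer: 222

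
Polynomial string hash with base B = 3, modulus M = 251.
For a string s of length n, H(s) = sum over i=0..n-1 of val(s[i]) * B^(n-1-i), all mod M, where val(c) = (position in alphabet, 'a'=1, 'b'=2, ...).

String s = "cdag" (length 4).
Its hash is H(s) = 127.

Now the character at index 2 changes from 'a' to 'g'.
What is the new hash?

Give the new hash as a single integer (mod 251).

val('a') = 1, val('g') = 7
Position k = 2, exponent = n-1-k = 1
B^1 mod M = 3^1 mod 251 = 3
Delta = (7 - 1) * 3 mod 251 = 18
New hash = (127 + 18) mod 251 = 145

Answer: 145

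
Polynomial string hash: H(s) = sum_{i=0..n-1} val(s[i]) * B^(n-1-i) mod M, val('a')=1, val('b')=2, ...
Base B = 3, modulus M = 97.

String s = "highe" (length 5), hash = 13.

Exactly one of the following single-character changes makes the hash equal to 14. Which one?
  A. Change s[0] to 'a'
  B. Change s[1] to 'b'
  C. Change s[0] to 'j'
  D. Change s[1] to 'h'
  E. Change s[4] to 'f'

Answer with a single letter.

Option A: s[0]='h'->'a', delta=(1-8)*3^4 mod 97 = 15, hash=13+15 mod 97 = 28
Option B: s[1]='i'->'b', delta=(2-9)*3^3 mod 97 = 5, hash=13+5 mod 97 = 18
Option C: s[0]='h'->'j', delta=(10-8)*3^4 mod 97 = 65, hash=13+65 mod 97 = 78
Option D: s[1]='i'->'h', delta=(8-9)*3^3 mod 97 = 70, hash=13+70 mod 97 = 83
Option E: s[4]='e'->'f', delta=(6-5)*3^0 mod 97 = 1, hash=13+1 mod 97 = 14 <-- target

Answer: E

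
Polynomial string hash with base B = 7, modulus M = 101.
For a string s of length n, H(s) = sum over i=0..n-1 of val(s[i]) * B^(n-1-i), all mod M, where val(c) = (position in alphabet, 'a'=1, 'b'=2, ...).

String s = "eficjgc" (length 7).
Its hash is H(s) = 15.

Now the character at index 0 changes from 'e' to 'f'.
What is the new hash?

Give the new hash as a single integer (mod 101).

Answer: 100

Derivation:
val('e') = 5, val('f') = 6
Position k = 0, exponent = n-1-k = 6
B^6 mod M = 7^6 mod 101 = 85
Delta = (6 - 5) * 85 mod 101 = 85
New hash = (15 + 85) mod 101 = 100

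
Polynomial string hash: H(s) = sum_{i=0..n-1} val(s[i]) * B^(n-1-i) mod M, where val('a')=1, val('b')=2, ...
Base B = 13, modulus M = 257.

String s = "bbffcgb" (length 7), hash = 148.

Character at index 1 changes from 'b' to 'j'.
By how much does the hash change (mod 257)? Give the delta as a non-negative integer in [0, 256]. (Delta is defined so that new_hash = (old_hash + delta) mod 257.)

Answer: 195

Derivation:
Delta formula: (val(new) - val(old)) * B^(n-1-k) mod M
  val('j') - val('b') = 10 - 2 = 8
  B^(n-1-k) = 13^5 mod 257 = 185
  Delta = 8 * 185 mod 257 = 195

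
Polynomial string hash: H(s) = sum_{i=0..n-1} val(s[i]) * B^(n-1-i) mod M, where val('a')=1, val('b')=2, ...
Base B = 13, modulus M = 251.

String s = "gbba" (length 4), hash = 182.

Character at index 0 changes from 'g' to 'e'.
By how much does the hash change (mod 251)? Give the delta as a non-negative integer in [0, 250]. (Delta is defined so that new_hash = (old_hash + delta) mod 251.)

Delta formula: (val(new) - val(old)) * B^(n-1-k) mod M
  val('e') - val('g') = 5 - 7 = -2
  B^(n-1-k) = 13^3 mod 251 = 189
  Delta = -2 * 189 mod 251 = 124

Answer: 124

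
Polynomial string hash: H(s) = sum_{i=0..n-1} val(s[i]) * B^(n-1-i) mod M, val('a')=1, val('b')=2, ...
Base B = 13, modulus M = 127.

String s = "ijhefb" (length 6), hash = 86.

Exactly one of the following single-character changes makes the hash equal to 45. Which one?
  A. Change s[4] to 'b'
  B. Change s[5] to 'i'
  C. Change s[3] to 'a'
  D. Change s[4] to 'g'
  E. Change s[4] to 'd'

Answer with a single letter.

Answer: C

Derivation:
Option A: s[4]='f'->'b', delta=(2-6)*13^1 mod 127 = 75, hash=86+75 mod 127 = 34
Option B: s[5]='b'->'i', delta=(9-2)*13^0 mod 127 = 7, hash=86+7 mod 127 = 93
Option C: s[3]='e'->'a', delta=(1-5)*13^2 mod 127 = 86, hash=86+86 mod 127 = 45 <-- target
Option D: s[4]='f'->'g', delta=(7-6)*13^1 mod 127 = 13, hash=86+13 mod 127 = 99
Option E: s[4]='f'->'d', delta=(4-6)*13^1 mod 127 = 101, hash=86+101 mod 127 = 60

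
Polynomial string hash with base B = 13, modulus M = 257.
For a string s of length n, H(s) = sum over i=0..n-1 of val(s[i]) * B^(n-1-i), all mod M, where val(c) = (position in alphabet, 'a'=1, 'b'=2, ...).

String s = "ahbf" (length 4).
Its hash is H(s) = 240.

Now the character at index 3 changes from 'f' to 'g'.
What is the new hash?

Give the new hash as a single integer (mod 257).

val('f') = 6, val('g') = 7
Position k = 3, exponent = n-1-k = 0
B^0 mod M = 13^0 mod 257 = 1
Delta = (7 - 6) * 1 mod 257 = 1
New hash = (240 + 1) mod 257 = 241

Answer: 241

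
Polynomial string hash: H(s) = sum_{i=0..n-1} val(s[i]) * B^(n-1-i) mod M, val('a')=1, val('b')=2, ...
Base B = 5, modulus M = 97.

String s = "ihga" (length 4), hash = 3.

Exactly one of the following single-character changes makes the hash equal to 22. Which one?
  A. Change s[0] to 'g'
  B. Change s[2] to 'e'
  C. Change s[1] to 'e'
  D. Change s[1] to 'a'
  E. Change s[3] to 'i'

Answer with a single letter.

Answer: D

Derivation:
Option A: s[0]='i'->'g', delta=(7-9)*5^3 mod 97 = 41, hash=3+41 mod 97 = 44
Option B: s[2]='g'->'e', delta=(5-7)*5^1 mod 97 = 87, hash=3+87 mod 97 = 90
Option C: s[1]='h'->'e', delta=(5-8)*5^2 mod 97 = 22, hash=3+22 mod 97 = 25
Option D: s[1]='h'->'a', delta=(1-8)*5^2 mod 97 = 19, hash=3+19 mod 97 = 22 <-- target
Option E: s[3]='a'->'i', delta=(9-1)*5^0 mod 97 = 8, hash=3+8 mod 97 = 11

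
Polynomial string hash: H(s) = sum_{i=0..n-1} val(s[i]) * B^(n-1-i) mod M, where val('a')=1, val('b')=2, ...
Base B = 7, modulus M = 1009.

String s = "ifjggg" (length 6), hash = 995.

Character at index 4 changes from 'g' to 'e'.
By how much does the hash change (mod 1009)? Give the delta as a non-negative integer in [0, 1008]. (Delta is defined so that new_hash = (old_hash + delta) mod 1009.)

Answer: 995

Derivation:
Delta formula: (val(new) - val(old)) * B^(n-1-k) mod M
  val('e') - val('g') = 5 - 7 = -2
  B^(n-1-k) = 7^1 mod 1009 = 7
  Delta = -2 * 7 mod 1009 = 995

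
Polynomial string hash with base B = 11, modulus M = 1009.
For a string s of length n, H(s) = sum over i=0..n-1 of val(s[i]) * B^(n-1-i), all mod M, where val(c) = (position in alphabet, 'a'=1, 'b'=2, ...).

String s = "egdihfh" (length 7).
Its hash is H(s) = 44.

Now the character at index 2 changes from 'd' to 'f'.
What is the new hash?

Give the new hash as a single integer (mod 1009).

val('d') = 4, val('f') = 6
Position k = 2, exponent = n-1-k = 4
B^4 mod M = 11^4 mod 1009 = 515
Delta = (6 - 4) * 515 mod 1009 = 21
New hash = (44 + 21) mod 1009 = 65

Answer: 65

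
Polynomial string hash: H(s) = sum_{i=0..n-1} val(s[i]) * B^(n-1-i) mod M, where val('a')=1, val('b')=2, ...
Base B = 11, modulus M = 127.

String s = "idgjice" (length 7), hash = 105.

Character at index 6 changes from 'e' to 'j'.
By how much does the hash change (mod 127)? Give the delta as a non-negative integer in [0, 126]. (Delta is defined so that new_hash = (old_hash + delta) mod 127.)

Answer: 5

Derivation:
Delta formula: (val(new) - val(old)) * B^(n-1-k) mod M
  val('j') - val('e') = 10 - 5 = 5
  B^(n-1-k) = 11^0 mod 127 = 1
  Delta = 5 * 1 mod 127 = 5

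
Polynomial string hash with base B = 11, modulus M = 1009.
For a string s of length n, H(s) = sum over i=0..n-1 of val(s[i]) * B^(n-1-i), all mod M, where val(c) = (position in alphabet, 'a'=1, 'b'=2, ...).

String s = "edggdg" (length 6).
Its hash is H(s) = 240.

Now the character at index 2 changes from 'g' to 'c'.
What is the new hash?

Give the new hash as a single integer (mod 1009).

Answer: 970

Derivation:
val('g') = 7, val('c') = 3
Position k = 2, exponent = n-1-k = 3
B^3 mod M = 11^3 mod 1009 = 322
Delta = (3 - 7) * 322 mod 1009 = 730
New hash = (240 + 730) mod 1009 = 970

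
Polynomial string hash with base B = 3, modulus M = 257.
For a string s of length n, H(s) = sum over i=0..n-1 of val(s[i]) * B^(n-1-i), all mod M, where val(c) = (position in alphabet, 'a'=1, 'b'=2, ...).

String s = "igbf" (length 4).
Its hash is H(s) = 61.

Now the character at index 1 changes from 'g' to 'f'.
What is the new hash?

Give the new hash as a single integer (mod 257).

val('g') = 7, val('f') = 6
Position k = 1, exponent = n-1-k = 2
B^2 mod M = 3^2 mod 257 = 9
Delta = (6 - 7) * 9 mod 257 = 248
New hash = (61 + 248) mod 257 = 52

Answer: 52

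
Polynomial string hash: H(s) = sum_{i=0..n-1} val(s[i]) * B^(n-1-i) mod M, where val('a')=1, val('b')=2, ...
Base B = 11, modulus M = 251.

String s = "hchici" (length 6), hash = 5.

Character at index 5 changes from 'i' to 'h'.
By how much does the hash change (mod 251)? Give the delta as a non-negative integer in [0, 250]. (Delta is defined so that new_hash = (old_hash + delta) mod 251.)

Delta formula: (val(new) - val(old)) * B^(n-1-k) mod M
  val('h') - val('i') = 8 - 9 = -1
  B^(n-1-k) = 11^0 mod 251 = 1
  Delta = -1 * 1 mod 251 = 250

Answer: 250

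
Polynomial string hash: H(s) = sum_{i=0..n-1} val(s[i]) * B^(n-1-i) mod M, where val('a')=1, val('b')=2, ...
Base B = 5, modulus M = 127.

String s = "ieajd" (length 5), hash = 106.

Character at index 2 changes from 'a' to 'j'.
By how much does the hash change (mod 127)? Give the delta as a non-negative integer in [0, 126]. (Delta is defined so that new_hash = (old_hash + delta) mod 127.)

Answer: 98

Derivation:
Delta formula: (val(new) - val(old)) * B^(n-1-k) mod M
  val('j') - val('a') = 10 - 1 = 9
  B^(n-1-k) = 5^2 mod 127 = 25
  Delta = 9 * 25 mod 127 = 98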